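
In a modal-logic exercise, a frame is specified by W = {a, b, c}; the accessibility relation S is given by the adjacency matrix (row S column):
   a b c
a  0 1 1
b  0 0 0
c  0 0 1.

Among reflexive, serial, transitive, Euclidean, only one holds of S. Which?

transitive

Reflexive: no — a is not related to itself.
Serial: no — b has no S-successor.
Transitive: yes — every two-step S-path is closed by a direct edge.
Euclidean: no — a S b and a S c, but not b S c.
Only transitive holds.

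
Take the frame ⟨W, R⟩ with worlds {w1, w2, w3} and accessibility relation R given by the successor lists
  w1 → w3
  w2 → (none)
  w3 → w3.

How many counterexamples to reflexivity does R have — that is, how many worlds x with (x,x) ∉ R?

2

Enumerating: w1, w2.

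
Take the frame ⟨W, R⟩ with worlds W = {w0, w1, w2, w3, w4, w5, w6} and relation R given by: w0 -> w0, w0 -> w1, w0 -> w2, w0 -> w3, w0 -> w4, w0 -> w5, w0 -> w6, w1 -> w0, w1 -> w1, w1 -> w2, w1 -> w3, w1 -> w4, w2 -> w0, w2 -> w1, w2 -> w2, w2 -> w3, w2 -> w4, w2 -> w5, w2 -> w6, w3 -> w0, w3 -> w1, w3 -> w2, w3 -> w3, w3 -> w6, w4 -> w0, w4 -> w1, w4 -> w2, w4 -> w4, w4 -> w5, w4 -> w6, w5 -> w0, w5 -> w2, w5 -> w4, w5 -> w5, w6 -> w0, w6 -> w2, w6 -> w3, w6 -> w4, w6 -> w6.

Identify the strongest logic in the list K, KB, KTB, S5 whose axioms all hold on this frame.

KTB

Symmetric (axiom B): yes — every pair in R has its reverse in R.
Reflexive (axiom T): yes — every world is R-related to itself.
Euclidean (axiom 5): no — w0 R w1 and w0 R w5, but not w1 R w5.
So F validates K, KB, KTB; S5 would additionally require R to be Euclidean. The strongest is KTB.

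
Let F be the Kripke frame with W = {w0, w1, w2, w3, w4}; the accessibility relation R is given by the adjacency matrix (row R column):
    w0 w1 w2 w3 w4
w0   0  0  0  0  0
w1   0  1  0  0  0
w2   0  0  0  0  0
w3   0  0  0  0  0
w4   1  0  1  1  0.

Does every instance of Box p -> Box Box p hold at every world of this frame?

Axiom 4 corresponds to the accessibility relation being transitive.
Transitive: yes — every two-step R-path is closed by a direct edge.

Yes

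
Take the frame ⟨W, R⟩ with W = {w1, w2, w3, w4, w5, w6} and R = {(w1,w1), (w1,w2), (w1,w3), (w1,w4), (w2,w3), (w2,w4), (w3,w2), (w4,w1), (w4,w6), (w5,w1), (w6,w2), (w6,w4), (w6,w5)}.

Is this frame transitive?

Transitive: no — w1 R w4 and w4 R w6, but not w1 R w6.

No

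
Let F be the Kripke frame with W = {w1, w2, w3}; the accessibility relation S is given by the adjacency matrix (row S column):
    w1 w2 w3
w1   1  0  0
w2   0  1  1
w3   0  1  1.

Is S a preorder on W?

Yes

Reflexive: yes — every world is S-related to itself.
Transitive: yes — every two-step S-path is closed by a direct edge.
So S is a preorder.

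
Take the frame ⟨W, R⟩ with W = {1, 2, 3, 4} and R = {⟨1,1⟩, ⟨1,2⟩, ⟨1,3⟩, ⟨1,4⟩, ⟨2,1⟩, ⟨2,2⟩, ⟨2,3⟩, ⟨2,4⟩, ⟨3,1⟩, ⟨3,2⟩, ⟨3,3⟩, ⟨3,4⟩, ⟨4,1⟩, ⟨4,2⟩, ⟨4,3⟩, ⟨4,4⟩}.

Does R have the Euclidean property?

Yes

Euclidean: yes — any two successors of a common world are R-related.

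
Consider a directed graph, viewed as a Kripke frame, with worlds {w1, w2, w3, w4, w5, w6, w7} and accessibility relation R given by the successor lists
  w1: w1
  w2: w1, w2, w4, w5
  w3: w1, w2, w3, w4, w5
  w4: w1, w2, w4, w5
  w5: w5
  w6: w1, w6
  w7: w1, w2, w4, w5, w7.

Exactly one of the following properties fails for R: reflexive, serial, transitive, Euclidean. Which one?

Reflexive: yes — every world is R-related to itself.
Serial: yes — every world has a successor (e.g. w1 R w1).
Transitive: yes — every two-step R-path is closed by a direct edge.
Euclidean: no — w2 R w1 and w2 R w4, but not w1 R w4.
Only Euclidean fails.

Euclidean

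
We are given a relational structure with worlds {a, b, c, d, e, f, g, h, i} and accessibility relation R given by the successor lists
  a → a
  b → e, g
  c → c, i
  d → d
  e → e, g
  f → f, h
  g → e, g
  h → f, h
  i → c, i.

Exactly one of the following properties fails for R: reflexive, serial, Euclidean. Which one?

Reflexive: no — b is not related to itself.
Serial: yes — every world has a successor (e.g. a R a).
Euclidean: yes — any two successors of a common world are R-related.
Only reflexive fails.

reflexive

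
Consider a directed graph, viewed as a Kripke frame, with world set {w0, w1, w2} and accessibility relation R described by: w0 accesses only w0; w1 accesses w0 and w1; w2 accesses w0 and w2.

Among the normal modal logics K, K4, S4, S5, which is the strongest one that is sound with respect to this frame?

Transitive (axiom 4): yes — every two-step R-path is closed by a direct edge.
Reflexive (axiom T): yes — every world is R-related to itself.
Euclidean (axiom 5): no — w1 R w0 and w1 R w1, but not w0 R w1.
So F validates K, K4, S4; S5 would additionally require R to be Euclidean. The strongest is S4.

S4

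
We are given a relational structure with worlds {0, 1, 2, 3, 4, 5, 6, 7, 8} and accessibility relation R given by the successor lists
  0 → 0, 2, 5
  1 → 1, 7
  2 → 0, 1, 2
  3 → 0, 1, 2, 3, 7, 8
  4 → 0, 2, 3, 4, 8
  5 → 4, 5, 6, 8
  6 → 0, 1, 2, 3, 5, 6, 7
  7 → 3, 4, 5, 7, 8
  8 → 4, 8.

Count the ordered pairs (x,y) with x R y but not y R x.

20

Enumerating: (0,5), (1,7), (2,1), (3,0), (3,1), (3,2), (3,8), (4,0), (4,2), (4,3), (5,4), (5,8), … and 8 more.
Total: 20.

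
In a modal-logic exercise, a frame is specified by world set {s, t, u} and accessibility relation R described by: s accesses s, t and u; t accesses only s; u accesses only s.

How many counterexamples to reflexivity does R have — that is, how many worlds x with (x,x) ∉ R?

Enumerating: t, u.

2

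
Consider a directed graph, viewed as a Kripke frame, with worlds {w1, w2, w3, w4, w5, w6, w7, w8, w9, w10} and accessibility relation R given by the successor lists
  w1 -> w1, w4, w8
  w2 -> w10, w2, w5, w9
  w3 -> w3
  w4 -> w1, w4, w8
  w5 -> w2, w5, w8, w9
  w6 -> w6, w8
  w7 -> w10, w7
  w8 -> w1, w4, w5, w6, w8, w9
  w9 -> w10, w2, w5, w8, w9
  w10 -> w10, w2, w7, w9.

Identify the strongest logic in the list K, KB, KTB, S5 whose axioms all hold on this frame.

Symmetric (axiom B): yes — every pair in R has its reverse in R.
Reflexive (axiom T): yes — every world is R-related to itself.
Euclidean (axiom 5): no — w10 R w2 and w10 R w7, but not w2 R w7.
So F validates K, KB, KTB; S5 would additionally require R to be Euclidean. The strongest is KTB.

KTB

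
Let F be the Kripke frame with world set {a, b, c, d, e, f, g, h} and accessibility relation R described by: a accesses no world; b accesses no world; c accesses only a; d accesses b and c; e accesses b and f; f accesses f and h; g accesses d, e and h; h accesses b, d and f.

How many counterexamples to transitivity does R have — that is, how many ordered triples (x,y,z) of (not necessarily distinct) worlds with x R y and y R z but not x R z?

12

Enumerating: (d,c,a), (e,f,h), (f,h,b), (f,h,d), (g,d,b), (g,d,c), (g,e,b), (g,e,f), (g,h,b), (g,h,f), (h,d,c), (h,f,h).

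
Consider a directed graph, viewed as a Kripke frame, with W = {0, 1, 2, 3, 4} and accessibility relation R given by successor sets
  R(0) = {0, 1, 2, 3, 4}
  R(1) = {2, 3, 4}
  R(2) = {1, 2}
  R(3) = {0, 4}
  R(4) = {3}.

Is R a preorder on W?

Reflexive: no — 1 is not related to itself.
Transitive: no — 1 R 3 and 3 R 0, but not 1 R 0.
So R is not a preorder.

No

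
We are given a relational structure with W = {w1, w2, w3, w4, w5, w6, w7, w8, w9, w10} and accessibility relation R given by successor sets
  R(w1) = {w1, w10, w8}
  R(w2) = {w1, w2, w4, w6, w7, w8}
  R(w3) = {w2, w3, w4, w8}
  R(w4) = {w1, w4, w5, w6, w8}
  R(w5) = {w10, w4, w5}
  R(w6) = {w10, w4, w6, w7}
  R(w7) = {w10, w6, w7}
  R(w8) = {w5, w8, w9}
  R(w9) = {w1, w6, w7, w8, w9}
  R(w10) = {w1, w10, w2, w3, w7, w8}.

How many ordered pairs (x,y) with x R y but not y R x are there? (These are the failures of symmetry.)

20

Enumerating: (w1,w8), (w10,w2), (w10,w3), (w10,w8), (w2,w1), (w2,w4), (w2,w6), (w2,w7), (w2,w8), (w3,w2), (w3,w4), (w3,w8), … and 8 more.
Total: 20.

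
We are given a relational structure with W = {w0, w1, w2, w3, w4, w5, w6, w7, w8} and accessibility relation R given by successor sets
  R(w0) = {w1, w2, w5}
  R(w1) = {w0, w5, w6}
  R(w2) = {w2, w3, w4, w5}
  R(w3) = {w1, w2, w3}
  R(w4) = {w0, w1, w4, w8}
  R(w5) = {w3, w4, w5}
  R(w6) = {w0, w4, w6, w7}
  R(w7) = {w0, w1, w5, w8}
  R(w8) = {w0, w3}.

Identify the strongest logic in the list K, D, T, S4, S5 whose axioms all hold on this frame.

Serial (axiom D): yes — every world has a successor (e.g. w0 R w1).
Reflexive (axiom T): no — w0 is not related to itself.
Transitive (axiom 4): no — w0 R w1 and w1 R w6, but not w0 R w6.
Euclidean (axiom 5): no — w0 R w1 and w0 R w2, but not w1 R w2.
So F validates K, D; T would additionally require R to be reflexive. The strongest is D.

D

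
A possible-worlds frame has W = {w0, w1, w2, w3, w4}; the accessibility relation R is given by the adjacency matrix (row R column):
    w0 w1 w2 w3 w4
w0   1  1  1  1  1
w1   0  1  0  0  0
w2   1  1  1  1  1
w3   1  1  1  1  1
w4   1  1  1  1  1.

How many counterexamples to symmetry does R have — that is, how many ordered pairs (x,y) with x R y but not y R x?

Enumerating: (w0,w1), (w2,w1), (w3,w1), (w4,w1).

4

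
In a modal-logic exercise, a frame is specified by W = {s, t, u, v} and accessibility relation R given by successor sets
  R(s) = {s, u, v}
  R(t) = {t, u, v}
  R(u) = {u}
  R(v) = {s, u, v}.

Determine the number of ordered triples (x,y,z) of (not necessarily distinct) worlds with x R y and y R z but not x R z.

Enumerating: (t,v,s).

1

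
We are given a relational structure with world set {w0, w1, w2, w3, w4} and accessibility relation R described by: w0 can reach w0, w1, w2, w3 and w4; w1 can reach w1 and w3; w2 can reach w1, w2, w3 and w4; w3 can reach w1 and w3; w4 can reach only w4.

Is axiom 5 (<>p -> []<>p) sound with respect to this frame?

No

By correspondence theory, 5 is valid on a frame iff R is Euclidean.
Euclidean: no — w0 R w1 and w0 R w2, but not w1 R w2.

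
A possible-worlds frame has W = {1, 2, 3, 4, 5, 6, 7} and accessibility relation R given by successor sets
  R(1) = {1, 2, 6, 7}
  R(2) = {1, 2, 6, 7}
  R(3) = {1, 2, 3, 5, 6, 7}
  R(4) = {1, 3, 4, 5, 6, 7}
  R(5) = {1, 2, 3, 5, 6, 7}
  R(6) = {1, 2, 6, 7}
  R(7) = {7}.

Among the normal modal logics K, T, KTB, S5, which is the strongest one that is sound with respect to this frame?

Reflexive (axiom T): yes — every world is R-related to itself.
Symmetric (axiom B): no — 1 R 7 but not 7 R 1.
Euclidean (axiom 5): no — 1 R 7 and 1 R 2, but not 7 R 2.
So F validates K, T; KTB would additionally require R to be symmetric. The strongest is T.

T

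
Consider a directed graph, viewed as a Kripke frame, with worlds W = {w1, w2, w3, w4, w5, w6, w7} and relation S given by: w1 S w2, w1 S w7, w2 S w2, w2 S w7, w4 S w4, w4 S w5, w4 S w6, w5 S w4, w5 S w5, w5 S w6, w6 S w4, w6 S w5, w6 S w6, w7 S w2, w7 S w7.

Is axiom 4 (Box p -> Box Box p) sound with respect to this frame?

Yes

By correspondence theory, 4 is valid on a frame iff S is transitive.
Transitive: yes — every two-step S-path is closed by a direct edge.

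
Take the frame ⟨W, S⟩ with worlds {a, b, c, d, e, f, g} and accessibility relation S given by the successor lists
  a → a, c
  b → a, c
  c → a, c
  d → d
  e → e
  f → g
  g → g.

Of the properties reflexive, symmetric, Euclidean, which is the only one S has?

Euclidean

Reflexive: no — b is not related to itself.
Symmetric: no — b S a but not a S b.
Euclidean: yes — any two successors of a common world are S-related.
Only Euclidean holds.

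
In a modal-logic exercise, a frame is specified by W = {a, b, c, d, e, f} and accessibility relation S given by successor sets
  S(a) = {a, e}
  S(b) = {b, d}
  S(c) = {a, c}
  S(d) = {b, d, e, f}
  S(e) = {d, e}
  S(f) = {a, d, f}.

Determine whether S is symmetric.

Symmetric: no — a S e but not e S a.

No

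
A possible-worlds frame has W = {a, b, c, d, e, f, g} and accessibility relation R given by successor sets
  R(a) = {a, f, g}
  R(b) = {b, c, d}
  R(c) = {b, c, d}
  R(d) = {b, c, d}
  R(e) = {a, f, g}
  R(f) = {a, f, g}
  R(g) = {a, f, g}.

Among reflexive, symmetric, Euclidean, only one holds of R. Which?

Euclidean

Reflexive: no — e is not related to itself.
Symmetric: no — e R a but not a R e.
Euclidean: yes — any two successors of a common world are R-related.
Only Euclidean holds.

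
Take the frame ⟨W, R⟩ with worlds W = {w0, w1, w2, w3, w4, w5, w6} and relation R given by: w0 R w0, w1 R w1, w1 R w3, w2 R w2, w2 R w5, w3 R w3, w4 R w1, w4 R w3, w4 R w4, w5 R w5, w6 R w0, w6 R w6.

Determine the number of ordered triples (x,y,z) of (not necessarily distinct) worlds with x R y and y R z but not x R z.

0

R is transitive; there are no such tuples.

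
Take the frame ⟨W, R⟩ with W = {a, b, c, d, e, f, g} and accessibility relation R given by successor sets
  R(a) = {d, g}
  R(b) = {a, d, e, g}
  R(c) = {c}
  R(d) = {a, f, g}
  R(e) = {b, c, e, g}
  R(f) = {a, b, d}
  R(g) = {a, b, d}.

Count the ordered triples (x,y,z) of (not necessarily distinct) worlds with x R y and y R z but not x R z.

Enumerating: (a,d,a), (a,d,f), (a,g,a), (a,g,b), (b,d,f), (b,e,b), (b,e,c), (b,g,b), (d,a,d), (d,f,b), (d,f,d), (d,g,b), … and 15 more.
Total: 27.

27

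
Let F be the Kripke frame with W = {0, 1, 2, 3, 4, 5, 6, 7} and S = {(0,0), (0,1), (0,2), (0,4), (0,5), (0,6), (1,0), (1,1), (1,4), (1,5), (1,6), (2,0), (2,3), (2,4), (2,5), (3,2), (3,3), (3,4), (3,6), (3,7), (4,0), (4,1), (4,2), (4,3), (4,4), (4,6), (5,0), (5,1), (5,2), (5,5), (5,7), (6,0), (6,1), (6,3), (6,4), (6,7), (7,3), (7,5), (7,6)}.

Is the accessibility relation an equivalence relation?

Reflexive: no — 2 is not related to itself.
Symmetric: yes — every pair in S has its reverse in S.
Transitive: no — 0 S 2 and 2 S 3, but not 0 S 3.
So S is not an equivalence relation.

No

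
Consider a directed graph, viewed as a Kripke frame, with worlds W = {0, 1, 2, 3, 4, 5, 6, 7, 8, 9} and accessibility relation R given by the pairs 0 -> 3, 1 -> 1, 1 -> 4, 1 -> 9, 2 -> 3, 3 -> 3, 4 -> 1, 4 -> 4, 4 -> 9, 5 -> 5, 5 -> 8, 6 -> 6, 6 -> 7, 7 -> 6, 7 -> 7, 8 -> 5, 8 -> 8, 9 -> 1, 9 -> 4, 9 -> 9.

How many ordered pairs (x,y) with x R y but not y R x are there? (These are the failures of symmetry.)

2

Enumerating: (0,3), (2,3).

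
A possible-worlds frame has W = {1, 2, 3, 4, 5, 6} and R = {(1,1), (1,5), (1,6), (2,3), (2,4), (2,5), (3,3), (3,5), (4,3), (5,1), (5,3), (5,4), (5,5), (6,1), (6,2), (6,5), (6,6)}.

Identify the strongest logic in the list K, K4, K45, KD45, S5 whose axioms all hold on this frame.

Transitive (axiom 4): no — 1 R 5 and 5 R 3, but not 1 R 3.
Euclidean (axiom 5): no — 1 R 5 and 1 R 6, but not 5 R 6.
Serial (axiom D): yes — every world has a successor (e.g. 1 R 1).
Reflexive (axiom T): no — 2 is not related to itself.
So F validates K; K4 would additionally require R to be transitive. The strongest is K.

K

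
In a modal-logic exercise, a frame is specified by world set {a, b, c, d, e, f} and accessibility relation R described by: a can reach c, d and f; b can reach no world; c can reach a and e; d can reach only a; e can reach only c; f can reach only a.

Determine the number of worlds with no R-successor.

1

Enumerating: b.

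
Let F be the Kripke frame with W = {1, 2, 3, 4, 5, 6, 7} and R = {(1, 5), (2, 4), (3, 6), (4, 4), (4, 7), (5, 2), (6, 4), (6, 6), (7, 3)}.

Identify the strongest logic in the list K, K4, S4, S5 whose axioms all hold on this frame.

K

Transitive (axiom 4): no — 1 R 5 and 5 R 2, but not 1 R 2.
Reflexive (axiom T): no — 1 is not related to itself.
Euclidean (axiom 5): no — 1 R 5 and 1 R 5, but not 5 R 5.
So F validates K; K4 would additionally require R to be transitive. The strongest is K.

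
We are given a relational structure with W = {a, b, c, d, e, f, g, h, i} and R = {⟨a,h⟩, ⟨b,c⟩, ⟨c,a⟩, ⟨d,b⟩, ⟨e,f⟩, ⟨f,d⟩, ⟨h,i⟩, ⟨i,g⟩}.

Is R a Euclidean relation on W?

No

Euclidean: no — a R h and a R h, but not h R h.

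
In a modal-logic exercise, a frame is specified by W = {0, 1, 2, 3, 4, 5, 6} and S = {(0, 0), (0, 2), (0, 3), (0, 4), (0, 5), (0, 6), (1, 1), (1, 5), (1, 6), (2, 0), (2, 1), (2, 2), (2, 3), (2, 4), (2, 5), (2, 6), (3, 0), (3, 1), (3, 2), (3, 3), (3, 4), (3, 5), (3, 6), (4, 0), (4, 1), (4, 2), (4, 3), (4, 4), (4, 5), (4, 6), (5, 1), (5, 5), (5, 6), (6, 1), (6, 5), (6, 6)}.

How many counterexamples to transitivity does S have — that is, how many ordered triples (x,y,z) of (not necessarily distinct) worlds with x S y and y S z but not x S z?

5

Enumerating: (0,2,1), (0,3,1), (0,4,1), (0,5,1), (0,6,1).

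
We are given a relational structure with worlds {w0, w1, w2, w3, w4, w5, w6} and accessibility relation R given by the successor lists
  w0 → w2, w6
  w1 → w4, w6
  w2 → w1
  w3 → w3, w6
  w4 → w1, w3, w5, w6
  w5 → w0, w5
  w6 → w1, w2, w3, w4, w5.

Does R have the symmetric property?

Symmetric: no — w0 R w2 but not w2 R w0.

No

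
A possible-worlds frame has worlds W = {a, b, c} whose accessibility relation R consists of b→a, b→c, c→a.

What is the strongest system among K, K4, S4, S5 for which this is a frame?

K4

Transitive (axiom 4): yes — every two-step R-path is closed by a direct edge.
Reflexive (axiom T): no — a is not related to itself.
Euclidean (axiom 5): no — b R a and b R c, but not a R c.
So F validates K, K4; S4 would additionally require R to be reflexive. The strongest is K4.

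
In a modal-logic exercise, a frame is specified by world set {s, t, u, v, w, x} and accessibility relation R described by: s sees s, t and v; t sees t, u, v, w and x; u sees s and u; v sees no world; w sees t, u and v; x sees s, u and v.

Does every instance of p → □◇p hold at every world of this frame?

By correspondence theory, B is valid on a frame iff R is symmetric.
Symmetric: no — s R t but not t R s.

No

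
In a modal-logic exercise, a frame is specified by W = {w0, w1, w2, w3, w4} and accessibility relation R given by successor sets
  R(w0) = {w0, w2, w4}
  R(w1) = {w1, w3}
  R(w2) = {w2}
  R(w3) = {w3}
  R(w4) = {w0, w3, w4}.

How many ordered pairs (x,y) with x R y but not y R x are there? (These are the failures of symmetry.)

Enumerating: (w0,w2), (w1,w3), (w4,w3).

3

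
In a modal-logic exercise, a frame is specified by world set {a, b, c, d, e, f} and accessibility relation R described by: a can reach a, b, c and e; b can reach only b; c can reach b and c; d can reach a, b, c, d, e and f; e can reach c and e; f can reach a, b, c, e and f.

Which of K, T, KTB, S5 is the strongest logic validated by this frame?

Reflexive (axiom T): yes — every world is R-related to itself.
Symmetric (axiom B): no — a R b but not b R a.
Euclidean (axiom 5): no — a R b and a R c, but not b R c.
So F validates K, T; KTB would additionally require R to be symmetric. The strongest is T.

T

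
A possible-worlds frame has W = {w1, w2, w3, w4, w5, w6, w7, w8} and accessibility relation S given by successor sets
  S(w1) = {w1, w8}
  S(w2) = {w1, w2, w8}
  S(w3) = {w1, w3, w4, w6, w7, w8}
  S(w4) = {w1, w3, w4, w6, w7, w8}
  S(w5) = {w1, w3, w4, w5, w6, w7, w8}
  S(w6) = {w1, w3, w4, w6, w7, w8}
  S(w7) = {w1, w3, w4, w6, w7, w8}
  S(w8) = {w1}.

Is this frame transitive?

No

Transitive: no — w8 S w1 and w1 S w8, but not w8 S w8.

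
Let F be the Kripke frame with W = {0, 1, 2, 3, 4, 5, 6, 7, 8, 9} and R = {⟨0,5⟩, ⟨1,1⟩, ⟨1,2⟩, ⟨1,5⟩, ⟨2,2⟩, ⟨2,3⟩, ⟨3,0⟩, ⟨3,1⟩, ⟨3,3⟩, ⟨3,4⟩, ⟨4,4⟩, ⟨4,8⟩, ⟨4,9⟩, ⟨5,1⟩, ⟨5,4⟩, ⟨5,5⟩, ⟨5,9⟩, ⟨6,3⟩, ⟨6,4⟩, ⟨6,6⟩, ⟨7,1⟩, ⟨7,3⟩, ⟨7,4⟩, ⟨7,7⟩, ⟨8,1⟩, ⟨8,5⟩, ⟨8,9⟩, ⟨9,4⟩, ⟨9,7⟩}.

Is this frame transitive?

Transitive: no — 0 R 5 and 5 R 1, but not 0 R 1.

No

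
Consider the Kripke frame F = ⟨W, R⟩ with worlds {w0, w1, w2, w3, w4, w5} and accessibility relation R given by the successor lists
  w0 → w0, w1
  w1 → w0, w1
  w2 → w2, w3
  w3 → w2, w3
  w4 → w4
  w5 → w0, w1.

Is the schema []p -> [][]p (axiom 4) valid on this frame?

The schema 4 characterises exactly the transitive frames.
Transitive: yes — every two-step R-path is closed by a direct edge.

Yes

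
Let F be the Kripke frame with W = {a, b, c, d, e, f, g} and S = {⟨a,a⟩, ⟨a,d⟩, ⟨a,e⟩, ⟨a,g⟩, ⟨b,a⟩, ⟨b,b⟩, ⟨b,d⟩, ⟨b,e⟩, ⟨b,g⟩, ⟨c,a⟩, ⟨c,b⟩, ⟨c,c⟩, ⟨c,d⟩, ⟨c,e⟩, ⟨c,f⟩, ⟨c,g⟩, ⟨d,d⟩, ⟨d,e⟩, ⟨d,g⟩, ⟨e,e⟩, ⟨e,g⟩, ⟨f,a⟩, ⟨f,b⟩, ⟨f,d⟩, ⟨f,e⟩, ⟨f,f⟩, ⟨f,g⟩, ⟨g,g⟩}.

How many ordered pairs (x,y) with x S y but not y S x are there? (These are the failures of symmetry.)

Enumerating: (a,d), (a,e), (a,g), (b,a), (b,d), (b,e), (b,g), (c,a), (c,b), (c,d), (c,e), (c,f), … and 9 more.
Total: 21.

21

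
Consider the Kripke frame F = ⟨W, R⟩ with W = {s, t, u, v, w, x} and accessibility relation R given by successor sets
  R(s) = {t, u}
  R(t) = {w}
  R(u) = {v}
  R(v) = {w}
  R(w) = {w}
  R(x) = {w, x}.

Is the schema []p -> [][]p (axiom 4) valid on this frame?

Axiom 4 corresponds to the accessibility relation being transitive.
Transitive: no — s R t and t R w, but not s R w.

No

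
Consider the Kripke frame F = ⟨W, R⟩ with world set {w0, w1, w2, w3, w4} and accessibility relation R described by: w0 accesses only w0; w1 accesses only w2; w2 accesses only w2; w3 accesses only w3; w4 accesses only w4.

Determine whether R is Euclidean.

Euclidean: yes — any two successors of a common world are R-related.

Yes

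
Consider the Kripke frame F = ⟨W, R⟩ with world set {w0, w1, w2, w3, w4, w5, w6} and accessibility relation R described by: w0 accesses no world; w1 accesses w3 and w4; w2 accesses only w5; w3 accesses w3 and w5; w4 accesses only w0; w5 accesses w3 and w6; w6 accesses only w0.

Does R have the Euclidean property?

Euclidean: no — w1 R w3 and w1 R w4, but not w3 R w4.

No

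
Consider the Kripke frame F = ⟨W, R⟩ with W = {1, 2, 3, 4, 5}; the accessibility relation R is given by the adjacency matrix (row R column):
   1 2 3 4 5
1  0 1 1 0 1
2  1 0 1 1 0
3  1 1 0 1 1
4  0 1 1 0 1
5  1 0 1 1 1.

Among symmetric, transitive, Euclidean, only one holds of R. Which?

symmetric

Symmetric: yes — every pair in R has its reverse in R.
Transitive: no — 1 R 2 and 2 R 4, but not 1 R 4.
Euclidean: no — 1 R 2 and 1 R 5, but not 2 R 5.
Only symmetric holds.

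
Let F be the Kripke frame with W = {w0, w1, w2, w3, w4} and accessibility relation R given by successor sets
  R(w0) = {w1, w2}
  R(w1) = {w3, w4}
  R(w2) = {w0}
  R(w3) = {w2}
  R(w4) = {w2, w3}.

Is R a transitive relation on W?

Transitive: no — w0 R w1 and w1 R w3, but not w0 R w3.

No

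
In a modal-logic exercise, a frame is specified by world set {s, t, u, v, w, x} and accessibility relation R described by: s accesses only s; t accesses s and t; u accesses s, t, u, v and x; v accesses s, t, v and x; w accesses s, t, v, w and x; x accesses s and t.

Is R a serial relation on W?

Serial: yes — every world has a successor (e.g. s R s).

Yes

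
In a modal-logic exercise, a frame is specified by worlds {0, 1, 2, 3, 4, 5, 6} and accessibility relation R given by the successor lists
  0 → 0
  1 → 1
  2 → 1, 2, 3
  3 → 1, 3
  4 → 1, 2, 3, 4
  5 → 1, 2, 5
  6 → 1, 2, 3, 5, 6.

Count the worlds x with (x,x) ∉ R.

0

R is reflexive; there are no such worlds.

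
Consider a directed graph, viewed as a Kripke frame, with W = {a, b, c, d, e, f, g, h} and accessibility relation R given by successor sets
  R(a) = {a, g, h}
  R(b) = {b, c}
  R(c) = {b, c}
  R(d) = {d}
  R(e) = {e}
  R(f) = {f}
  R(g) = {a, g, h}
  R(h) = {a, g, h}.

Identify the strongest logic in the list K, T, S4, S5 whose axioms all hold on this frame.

S5

Reflexive (axiom T): yes — every world is R-related to itself.
Transitive (axiom 4): yes — every two-step R-path is closed by a direct edge.
Euclidean (axiom 5): yes — any two successors of a common world are R-related.
So F validates K, T, S4, S5. The strongest is S5.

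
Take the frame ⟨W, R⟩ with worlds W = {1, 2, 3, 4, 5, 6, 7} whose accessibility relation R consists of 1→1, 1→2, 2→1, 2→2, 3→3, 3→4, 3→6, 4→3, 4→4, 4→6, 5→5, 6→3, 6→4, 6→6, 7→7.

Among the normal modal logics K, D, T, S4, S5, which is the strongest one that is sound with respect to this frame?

S5

Serial (axiom D): yes — every world has a successor (e.g. 1 R 1).
Reflexive (axiom T): yes — every world is R-related to itself.
Transitive (axiom 4): yes — every two-step R-path is closed by a direct edge.
Euclidean (axiom 5): yes — any two successors of a common world are R-related.
So F validates K, D, T, S4, S5. The strongest is S5.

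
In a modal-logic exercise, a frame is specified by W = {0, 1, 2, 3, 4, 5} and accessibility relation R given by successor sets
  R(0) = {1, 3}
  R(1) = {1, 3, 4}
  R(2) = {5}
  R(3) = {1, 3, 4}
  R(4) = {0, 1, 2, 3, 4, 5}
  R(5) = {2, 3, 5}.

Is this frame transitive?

No

Transitive: no — 0 R 1 and 1 R 4, but not 0 R 4.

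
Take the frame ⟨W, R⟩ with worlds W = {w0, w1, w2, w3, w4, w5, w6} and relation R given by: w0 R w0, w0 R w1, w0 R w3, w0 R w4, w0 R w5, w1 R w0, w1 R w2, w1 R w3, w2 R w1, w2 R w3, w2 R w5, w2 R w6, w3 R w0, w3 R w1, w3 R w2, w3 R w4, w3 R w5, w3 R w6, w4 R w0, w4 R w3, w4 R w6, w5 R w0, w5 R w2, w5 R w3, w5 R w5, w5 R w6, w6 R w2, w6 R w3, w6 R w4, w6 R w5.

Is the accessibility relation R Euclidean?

No

Euclidean: no — w0 R w1 and w0 R w4, but not w1 R w4.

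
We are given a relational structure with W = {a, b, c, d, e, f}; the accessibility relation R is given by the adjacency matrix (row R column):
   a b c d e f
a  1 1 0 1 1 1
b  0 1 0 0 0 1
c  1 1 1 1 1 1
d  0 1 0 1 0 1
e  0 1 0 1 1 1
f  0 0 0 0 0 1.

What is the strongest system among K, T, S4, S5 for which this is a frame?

S4

Reflexive (axiom T): yes — every world is R-related to itself.
Transitive (axiom 4): yes — every two-step R-path is closed by a direct edge.
Euclidean (axiom 5): no — a R b and a R d, but not b R d.
So F validates K, T, S4; S5 would additionally require R to be Euclidean. The strongest is S4.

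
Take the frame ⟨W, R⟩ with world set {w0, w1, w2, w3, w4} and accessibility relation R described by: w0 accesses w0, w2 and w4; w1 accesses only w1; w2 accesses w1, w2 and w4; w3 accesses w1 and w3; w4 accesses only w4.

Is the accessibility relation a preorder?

Reflexive: yes — every world is R-related to itself.
Transitive: no — w0 R w2 and w2 R w1, but not w0 R w1.
So R is not a preorder.

No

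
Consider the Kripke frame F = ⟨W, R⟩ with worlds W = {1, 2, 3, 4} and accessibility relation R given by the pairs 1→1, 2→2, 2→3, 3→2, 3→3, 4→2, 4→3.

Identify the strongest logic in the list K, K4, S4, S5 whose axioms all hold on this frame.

K4

Transitive (axiom 4): yes — every two-step R-path is closed by a direct edge.
Reflexive (axiom T): no — 4 is not related to itself.
Euclidean (axiom 5): yes — any two successors of a common world are R-related.
So F validates K, K4; S4 would additionally require R to be reflexive. The strongest is K4.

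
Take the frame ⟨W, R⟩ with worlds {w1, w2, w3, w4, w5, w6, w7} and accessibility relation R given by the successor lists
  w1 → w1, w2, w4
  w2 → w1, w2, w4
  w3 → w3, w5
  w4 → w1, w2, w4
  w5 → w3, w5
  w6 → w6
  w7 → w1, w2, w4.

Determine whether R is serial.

Yes

Serial: yes — every world has a successor (e.g. w1 R w1).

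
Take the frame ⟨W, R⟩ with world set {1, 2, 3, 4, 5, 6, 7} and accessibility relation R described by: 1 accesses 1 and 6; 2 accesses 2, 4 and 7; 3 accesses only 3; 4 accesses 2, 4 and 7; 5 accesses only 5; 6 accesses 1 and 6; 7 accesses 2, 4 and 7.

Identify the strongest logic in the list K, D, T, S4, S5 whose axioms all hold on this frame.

S5

Serial (axiom D): yes — every world has a successor (e.g. 1 R 1).
Reflexive (axiom T): yes — every world is R-related to itself.
Transitive (axiom 4): yes — every two-step R-path is closed by a direct edge.
Euclidean (axiom 5): yes — any two successors of a common world are R-related.
So F validates K, D, T, S4, S5. The strongest is S5.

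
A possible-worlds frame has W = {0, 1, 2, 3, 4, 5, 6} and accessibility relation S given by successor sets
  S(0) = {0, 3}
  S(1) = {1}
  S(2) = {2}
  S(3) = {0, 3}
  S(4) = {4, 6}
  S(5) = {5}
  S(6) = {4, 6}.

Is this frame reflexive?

Yes

Reflexive: yes — every world is S-related to itself.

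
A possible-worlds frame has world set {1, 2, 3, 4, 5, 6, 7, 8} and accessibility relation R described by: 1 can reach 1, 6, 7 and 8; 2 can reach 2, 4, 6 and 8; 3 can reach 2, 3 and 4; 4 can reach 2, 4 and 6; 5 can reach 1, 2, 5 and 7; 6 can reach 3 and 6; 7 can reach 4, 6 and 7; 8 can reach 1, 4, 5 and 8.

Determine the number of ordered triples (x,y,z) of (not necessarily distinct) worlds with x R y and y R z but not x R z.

29

Enumerating: (1,6,3), (1,7,4), (1,8,4), (1,8,5), (2,6,3), (2,8,1), (2,8,5), (3,2,6), (3,2,8), (3,4,6), (4,2,8), (4,6,3), … and 17 more.
Total: 29.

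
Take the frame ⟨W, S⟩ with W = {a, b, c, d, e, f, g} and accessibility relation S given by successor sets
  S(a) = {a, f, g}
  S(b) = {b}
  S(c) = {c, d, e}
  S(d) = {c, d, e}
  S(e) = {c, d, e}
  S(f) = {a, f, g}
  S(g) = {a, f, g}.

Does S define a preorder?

Yes

Reflexive: yes — every world is S-related to itself.
Transitive: yes — every two-step S-path is closed by a direct edge.
So S is a preorder.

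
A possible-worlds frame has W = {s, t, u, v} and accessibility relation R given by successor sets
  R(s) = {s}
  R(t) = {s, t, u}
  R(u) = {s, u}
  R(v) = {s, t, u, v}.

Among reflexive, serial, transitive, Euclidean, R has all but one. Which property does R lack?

Euclidean

Reflexive: yes — every world is R-related to itself.
Serial: yes — every world has a successor (e.g. s R s).
Transitive: yes — every two-step R-path is closed by a direct edge.
Euclidean: no — t R s and t R u, but not s R u.
Only Euclidean fails.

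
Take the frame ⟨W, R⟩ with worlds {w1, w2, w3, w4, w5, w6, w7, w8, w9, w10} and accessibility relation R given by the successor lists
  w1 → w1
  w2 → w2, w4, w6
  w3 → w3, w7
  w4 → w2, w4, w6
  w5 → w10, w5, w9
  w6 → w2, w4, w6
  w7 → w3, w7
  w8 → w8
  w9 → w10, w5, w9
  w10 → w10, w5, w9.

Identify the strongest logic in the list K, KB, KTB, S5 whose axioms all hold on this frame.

Symmetric (axiom B): yes — every pair in R has its reverse in R.
Reflexive (axiom T): yes — every world is R-related to itself.
Euclidean (axiom 5): yes — any two successors of a common world are R-related.
So F validates K, KB, KTB, S5. The strongest is S5.

S5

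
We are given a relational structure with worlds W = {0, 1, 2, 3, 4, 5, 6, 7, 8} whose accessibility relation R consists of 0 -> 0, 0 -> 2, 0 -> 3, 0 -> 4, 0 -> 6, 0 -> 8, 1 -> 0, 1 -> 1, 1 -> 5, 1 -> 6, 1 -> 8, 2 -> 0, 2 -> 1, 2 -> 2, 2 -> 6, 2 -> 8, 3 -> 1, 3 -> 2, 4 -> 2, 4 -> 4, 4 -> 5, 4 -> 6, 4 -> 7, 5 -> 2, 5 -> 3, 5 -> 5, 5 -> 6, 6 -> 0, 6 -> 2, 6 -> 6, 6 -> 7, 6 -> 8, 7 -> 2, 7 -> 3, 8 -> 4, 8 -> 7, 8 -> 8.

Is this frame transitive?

No

Transitive: no — 0 R 2 and 2 R 1, but not 0 R 1.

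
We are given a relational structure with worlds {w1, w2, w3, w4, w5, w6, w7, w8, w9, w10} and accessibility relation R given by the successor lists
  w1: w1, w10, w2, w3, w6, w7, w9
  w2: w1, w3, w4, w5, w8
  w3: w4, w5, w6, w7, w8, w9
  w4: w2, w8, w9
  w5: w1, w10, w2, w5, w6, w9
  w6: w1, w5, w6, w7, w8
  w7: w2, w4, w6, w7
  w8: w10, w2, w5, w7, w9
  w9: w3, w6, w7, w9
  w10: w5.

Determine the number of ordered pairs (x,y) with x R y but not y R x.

Enumerating: (w1,w10), (w1,w3), (w1,w7), (w1,w9), (w2,w3), (w3,w4), (w3,w5), (w3,w6), (w3,w7), (w3,w8), (w4,w8), (w4,w9), … and 11 more.
Total: 23.

23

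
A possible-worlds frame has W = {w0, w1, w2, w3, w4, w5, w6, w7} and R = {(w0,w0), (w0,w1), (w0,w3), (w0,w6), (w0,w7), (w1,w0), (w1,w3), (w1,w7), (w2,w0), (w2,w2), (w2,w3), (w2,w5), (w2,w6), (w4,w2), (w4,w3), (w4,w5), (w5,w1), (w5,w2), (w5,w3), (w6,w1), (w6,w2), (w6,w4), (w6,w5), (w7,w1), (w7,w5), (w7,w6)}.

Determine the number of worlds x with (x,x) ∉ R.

6

Enumerating: w1, w3, w4, w5, w6, w7.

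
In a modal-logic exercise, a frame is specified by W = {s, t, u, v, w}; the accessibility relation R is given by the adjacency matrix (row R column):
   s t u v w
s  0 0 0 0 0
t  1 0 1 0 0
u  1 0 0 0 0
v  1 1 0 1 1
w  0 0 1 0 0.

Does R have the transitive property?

Transitive: no — v R t and t R u, but not v R u.

No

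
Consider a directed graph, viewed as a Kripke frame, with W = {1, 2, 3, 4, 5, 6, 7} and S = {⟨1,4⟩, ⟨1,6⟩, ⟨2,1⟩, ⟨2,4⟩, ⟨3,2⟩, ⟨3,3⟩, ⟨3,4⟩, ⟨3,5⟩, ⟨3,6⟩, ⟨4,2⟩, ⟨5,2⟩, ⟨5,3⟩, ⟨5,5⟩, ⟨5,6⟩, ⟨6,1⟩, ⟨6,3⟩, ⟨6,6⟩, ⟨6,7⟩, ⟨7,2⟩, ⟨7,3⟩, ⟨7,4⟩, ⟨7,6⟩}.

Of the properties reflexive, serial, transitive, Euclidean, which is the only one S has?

serial

Reflexive: no — 1 is not related to itself.
Serial: yes — every world has a successor (e.g. 1 S 4).
Transitive: no — 1 S 4 and 4 S 2, but not 1 S 2.
Euclidean: no — 1 S 4 and 1 S 6, but not 4 S 6.
Only serial holds.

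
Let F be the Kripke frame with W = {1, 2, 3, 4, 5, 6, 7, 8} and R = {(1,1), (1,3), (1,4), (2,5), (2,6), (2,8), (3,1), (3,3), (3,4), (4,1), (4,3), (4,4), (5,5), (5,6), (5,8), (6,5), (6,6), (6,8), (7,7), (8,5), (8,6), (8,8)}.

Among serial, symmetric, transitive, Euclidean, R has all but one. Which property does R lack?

Serial: yes — every world has a successor (e.g. 1 R 1).
Symmetric: no — 2 R 5 but not 5 R 2.
Transitive: yes — every two-step R-path is closed by a direct edge.
Euclidean: yes — any two successors of a common world are R-related.
Only symmetric fails.

symmetric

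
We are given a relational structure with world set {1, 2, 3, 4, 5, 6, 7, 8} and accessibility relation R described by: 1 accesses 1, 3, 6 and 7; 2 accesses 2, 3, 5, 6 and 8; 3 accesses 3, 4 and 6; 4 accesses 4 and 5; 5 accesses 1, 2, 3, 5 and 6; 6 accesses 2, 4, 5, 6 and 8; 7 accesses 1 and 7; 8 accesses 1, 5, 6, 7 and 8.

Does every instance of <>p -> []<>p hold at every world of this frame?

By correspondence theory, 5 is valid on a frame iff R is Euclidean.
Euclidean: no — 1 R 3 and 1 R 7, but not 3 R 7.

No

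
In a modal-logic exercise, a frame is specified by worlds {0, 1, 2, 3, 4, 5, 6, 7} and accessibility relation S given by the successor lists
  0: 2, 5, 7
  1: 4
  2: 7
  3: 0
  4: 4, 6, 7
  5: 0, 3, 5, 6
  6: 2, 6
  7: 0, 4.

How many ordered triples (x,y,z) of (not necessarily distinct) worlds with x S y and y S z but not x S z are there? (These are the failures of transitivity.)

Enumerating: (0,5,0), (0,5,3), (0,5,6), (0,7,0), (0,7,4), (1,4,6), (1,4,7), (2,7,0), (2,7,4), (3,0,2), (3,0,5), (3,0,7), … and 11 more.
Total: 23.

23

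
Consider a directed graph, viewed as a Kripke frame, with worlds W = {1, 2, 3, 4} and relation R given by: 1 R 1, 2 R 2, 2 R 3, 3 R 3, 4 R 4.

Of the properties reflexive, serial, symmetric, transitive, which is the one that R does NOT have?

symmetric

Reflexive: yes — every world is R-related to itself.
Serial: yes — every world has a successor (e.g. 1 R 1).
Symmetric: no — 2 R 3 but not 3 R 2.
Transitive: yes — every two-step R-path is closed by a direct edge.
Only symmetric fails.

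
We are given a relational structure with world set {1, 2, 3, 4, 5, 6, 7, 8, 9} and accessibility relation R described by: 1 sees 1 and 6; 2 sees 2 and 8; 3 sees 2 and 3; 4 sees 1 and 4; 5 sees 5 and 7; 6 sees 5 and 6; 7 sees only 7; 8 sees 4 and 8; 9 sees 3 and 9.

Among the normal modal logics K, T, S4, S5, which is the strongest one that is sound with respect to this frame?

T

Reflexive (axiom T): yes — every world is R-related to itself.
Transitive (axiom 4): no — 1 R 6 and 6 R 5, but not 1 R 5.
Euclidean (axiom 5): no — 1 R 6 and 1 R 1, but not 6 R 1.
So F validates K, T; S4 would additionally require R to be transitive. The strongest is T.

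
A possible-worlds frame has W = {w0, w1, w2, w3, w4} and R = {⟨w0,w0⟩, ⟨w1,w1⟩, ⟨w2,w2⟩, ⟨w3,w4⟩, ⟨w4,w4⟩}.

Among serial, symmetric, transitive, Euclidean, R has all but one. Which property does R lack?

Serial: yes — every world has a successor (e.g. w0 R w0).
Symmetric: no — w3 R w4 but not w4 R w3.
Transitive: yes — every two-step R-path is closed by a direct edge.
Euclidean: yes — any two successors of a common world are R-related.
Only symmetric fails.

symmetric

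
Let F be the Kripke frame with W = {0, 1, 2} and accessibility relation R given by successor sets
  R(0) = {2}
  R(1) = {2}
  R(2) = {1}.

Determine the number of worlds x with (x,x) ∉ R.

3

Enumerating: 0, 1, 2.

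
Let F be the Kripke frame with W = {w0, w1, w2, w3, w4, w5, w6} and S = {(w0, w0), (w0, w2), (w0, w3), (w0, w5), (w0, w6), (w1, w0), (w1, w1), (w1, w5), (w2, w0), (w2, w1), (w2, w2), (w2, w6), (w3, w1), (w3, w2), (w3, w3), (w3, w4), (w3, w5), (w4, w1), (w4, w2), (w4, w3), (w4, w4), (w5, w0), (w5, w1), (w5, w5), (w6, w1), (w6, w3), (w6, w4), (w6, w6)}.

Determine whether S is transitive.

Transitive: no — w0 S w2 and w2 S w1, but not w0 S w1.

No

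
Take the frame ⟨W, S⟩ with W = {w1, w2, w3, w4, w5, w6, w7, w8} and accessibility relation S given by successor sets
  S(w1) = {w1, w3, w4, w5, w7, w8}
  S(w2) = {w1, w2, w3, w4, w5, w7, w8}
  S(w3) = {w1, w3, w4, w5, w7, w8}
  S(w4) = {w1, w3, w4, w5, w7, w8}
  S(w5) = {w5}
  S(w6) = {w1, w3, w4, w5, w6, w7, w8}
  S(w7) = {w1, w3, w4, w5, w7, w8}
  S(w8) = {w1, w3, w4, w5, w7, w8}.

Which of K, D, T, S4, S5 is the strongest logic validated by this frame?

Serial (axiom D): yes — every world has a successor (e.g. w1 S w1).
Reflexive (axiom T): yes — every world is S-related to itself.
Transitive (axiom 4): yes — every two-step S-path is closed by a direct edge.
Euclidean (axiom 5): no — w1 S w5 and w1 S w3, but not w5 S w3.
So F validates K, D, T, S4; S5 would additionally require S to be Euclidean. The strongest is S4.

S4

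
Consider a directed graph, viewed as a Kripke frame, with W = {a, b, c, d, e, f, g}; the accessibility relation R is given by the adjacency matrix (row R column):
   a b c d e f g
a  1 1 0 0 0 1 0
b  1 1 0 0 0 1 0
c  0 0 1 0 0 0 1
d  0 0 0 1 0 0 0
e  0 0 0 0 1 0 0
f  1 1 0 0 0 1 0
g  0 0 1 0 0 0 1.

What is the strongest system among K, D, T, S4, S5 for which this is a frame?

S5

Serial (axiom D): yes — every world has a successor (e.g. a R a).
Reflexive (axiom T): yes — every world is R-related to itself.
Transitive (axiom 4): yes — every two-step R-path is closed by a direct edge.
Euclidean (axiom 5): yes — any two successors of a common world are R-related.
So F validates K, D, T, S4, S5. The strongest is S5.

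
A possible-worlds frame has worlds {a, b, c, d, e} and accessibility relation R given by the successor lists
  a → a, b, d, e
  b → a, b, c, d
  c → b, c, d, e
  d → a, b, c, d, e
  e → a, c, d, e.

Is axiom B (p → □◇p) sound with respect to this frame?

Yes

Axiom B corresponds to the accessibility relation being symmetric.
Symmetric: yes — every pair in R has its reverse in R.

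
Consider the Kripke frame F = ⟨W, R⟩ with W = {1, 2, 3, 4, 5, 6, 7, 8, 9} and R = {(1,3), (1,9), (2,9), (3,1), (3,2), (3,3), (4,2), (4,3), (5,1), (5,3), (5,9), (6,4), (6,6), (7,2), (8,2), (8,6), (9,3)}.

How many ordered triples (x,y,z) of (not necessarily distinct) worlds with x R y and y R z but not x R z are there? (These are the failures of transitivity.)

15

Enumerating: (1,3,1), (1,3,2), (2,9,3), (3,1,9), (3,2,9), (4,2,9), (4,3,1), (5,3,2), (6,4,2), (6,4,3), (7,2,9), (8,2,9), (8,6,4), (9,3,1), (9,3,2).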